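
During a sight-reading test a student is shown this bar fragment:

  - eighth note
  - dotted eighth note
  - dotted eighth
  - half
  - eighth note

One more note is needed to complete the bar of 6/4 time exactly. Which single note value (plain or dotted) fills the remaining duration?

The bar of 6/4 = 24 sixteenth notes.
Convert each value to sixteenth notes: eighth note = 2; dotted eighth note = 3; dotted eighth = 3; half = 8; eighth note = 2.
Adding: 2 + 3 + 3 + 8 + 2 = 18.
Remaining: 24 − 18 = 6 sixteenth notes, which is a dotted quarter note.

dotted quarter note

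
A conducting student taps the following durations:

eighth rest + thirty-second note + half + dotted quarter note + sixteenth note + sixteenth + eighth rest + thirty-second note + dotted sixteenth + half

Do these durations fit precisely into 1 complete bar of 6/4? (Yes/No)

No

One bar of 6/4 = 48 thirty-second notes.
Express everything in thirty-second notes: eighth rest = 4; thirty-second note = 1; half = 16; dotted quarter note = 12; sixteenth note = 2; sixteenth = 2; eighth rest = 4; thirty-second note = 1; dotted sixteenth = 3; half = 16.
Altogether 4 + 1 + 16 + 12 + 2 + 2 + 4 + 1 + 3 + 16 = 61.
61 exceeds 48, so the answer is No.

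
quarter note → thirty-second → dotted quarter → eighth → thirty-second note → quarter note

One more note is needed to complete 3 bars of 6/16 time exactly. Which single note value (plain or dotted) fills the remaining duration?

3 bars of 6/16 = 36 thirty-second notes.
Express everything in thirty-second notes: quarter note = 8; thirty-second = 1; dotted quarter = 12; eighth = 4; thirty-second note = 1; quarter note = 8.
Adding: 8 + 1 + 12 + 4 + 1 + 8 = 34.
Remaining: 36 − 34 = 2 thirty-second notes, which is a sixteenth note.

sixteenth note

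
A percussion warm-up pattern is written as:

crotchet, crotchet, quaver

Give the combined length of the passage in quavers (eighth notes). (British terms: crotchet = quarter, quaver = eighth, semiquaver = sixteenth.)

Working in eighth notes: crotchet = 2; crotchet = 2; quaver = 1.
Sum: 2 + 2 + 1 = 5 eighth notes.

5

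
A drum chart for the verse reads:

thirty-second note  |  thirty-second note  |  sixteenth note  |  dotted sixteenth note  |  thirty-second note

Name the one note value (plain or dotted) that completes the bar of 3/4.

The bar of 3/4 = 24 thirty-second notes.
Working in thirty-second notes: thirty-second note = 1; thirty-second note = 1; sixteenth note = 2; dotted sixteenth note = 3; thirty-second note = 1.
Adding: 1 + 1 + 2 + 3 + 1 = 8.
Remaining: 24 − 8 = 16 thirty-second notes, which is a half note.

half note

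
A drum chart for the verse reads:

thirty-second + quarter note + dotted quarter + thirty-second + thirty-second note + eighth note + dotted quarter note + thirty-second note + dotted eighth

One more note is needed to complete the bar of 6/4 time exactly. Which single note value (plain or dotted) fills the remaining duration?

The bar of 6/4 = 48 thirty-second notes.
Each duration in thirty-second notes: thirty-second = 1; quarter note = 8; dotted quarter = 12; thirty-second = 1; thirty-second note = 1; eighth note = 4; dotted quarter note = 12; thirty-second note = 1; dotted eighth = 6.
Adding: 1 + 8 + 12 + 1 + 1 + 4 + 12 + 1 + 6 = 46.
Remaining: 48 − 46 = 2 thirty-second notes, which is a sixteenth note.

sixteenth note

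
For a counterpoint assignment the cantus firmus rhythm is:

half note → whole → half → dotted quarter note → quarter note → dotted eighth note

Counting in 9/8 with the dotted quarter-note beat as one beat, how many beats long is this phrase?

7.5

One dotted quarter-note beat = 6 sixteenth notes.
Convert each value to sixteenth notes: half note = 8; whole = 16; half = 8; dotted quarter note = 6; quarter note = 4; dotted eighth note = 3.
Adding: 8 + 16 + 8 + 6 + 4 + 3 = 45.
45 ÷ 6 = 7.5 beats.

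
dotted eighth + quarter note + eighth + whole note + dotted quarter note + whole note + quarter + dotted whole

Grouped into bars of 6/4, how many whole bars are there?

One bar of 6/4 = 24 sixteenth notes.
Working in sixteenth notes: dotted eighth = 3; quarter note = 4; eighth = 2; whole note = 16; dotted quarter note = 6; whole note = 16; quarter = 4; dotted whole = 24.
Sum: 3 + 4 + 2 + 16 + 6 + 16 + 4 + 24 = 75.
75 ÷ 24 = 3 complete bars with 3 left over.

3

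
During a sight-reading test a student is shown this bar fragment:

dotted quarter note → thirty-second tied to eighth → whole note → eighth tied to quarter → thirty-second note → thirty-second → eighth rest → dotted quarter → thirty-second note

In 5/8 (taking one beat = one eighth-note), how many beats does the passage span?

20

One eighth-note beat = 4 thirty-second notes.
Each duration in thirty-second notes: dotted quarter note = 12; thirty-second tied to eighth (thirty-second + eighth) = 5; whole note = 32; eighth tied to quarter (eighth + quarter) = 12; thirty-second note = 1; thirty-second = 1; eighth rest = 4; dotted quarter = 12; thirty-second note = 1.
Adding: 12 + 5 + 32 + 12 + 1 + 1 + 4 + 12 + 1 = 80.
80 ÷ 4 = 20 beats.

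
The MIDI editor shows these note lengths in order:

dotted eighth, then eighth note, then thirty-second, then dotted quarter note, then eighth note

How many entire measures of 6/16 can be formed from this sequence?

2

One bar of 6/16 = 12 thirty-second notes.
In thirty-second notes: dotted eighth = 6; eighth note = 4; thirty-second = 1; dotted quarter note = 12; eighth note = 4.
Adding: 6 + 4 + 1 + 12 + 4 = 27.
27 ÷ 12 = 2 complete bars with 3 left over.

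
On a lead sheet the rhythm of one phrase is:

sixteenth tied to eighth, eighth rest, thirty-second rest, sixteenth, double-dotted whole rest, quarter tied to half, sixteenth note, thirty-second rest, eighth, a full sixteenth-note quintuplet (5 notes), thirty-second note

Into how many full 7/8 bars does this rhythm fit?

One bar of 7/8 = 28 thirty-second notes.
In thirty-second notes: sixteenth tied to eighth (sixteenth + eighth) = 6; eighth rest = 4; thirty-second rest = 1; sixteenth = 2; double-dotted whole rest = 56; quarter tied to half (quarter + half) = 24; sixteenth note = 2; thirty-second rest = 1; eighth = 4; a full sixteenth-note quintuplet (5 notes) (five quintuplet sixteenths span one quarter) = 8; thirty-second note = 1.
Total: 6 + 4 + 1 + 2 + 56 + 24 + 2 + 1 + 4 + 8 + 1 = 109.
109 ÷ 28 = 3 complete bars with 25 left over.

3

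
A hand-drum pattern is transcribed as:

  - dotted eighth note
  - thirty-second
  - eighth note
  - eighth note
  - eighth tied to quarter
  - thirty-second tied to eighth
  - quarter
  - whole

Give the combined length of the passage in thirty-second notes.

Convert each value to thirty-second notes: dotted eighth note = 6; thirty-second = 1; eighth note = 4; eighth note = 4; eighth tied to quarter (eighth + quarter) = 12; thirty-second tied to eighth (thirty-second + eighth) = 5; quarter = 8; whole = 32.
Adding: 6 + 1 + 4 + 4 + 12 + 5 + 8 + 32 = 72 thirty-second notes.

72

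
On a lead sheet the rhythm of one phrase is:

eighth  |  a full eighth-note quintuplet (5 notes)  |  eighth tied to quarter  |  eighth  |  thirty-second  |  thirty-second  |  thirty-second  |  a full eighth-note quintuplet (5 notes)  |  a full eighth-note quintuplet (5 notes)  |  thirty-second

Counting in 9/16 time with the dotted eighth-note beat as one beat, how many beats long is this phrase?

One dotted eighth-note beat = 6 thirty-second notes.
Each duration in thirty-second notes: eighth = 4; a full eighth-note quintuplet (5 notes) (five quintuplet eighths span one half) = 16; eighth tied to quarter (eighth + quarter) = 12; eighth = 4; thirty-second = 1; thirty-second = 1; thirty-second = 1; a full eighth-note quintuplet (5 notes) (five quintuplet eighths span one half) = 16; a full eighth-note quintuplet (5 notes) (five quintuplet eighths span one half) = 16; thirty-second = 1.
Total: 4 + 16 + 12 + 4 + 1 + 1 + 1 + 16 + 16 + 1 = 72.
72 ÷ 6 = 12 beats.

12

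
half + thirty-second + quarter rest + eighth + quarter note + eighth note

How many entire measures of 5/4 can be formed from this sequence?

1

One bar of 5/4 = 40 thirty-second notes.
In thirty-second notes: half = 16; thirty-second = 1; quarter rest = 8; eighth = 4; quarter note = 8; eighth note = 4.
Altogether 16 + 1 + 8 + 4 + 8 + 4 = 41.
41 ÷ 40 = 1 complete bar with 1 left over.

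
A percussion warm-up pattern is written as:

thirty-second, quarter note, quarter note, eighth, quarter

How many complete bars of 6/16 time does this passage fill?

2

One bar of 6/16 = 12 thirty-second notes.
Express everything in thirty-second notes: thirty-second = 1; quarter note = 8; quarter note = 8; eighth = 4; quarter = 8.
Adding: 1 + 8 + 8 + 4 + 8 = 29.
29 ÷ 12 = 2 complete bars with 5 left over.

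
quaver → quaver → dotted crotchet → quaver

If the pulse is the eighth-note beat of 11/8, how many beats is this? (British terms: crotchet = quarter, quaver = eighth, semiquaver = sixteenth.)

One eighth-note beat = 2 sixteenth notes.
Express everything in sixteenth notes: quaver = 2; quaver = 2; dotted crotchet = 6; quaver = 2.
Total: 2 + 2 + 6 + 2 = 12.
12 ÷ 2 = 6 beats.

6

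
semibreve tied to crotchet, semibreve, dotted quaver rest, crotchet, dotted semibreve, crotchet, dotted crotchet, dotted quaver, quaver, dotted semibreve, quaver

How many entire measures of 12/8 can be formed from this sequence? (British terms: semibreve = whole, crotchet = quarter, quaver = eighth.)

4

One bar of 12/8 = 24 sixteenth notes.
Each duration in sixteenth notes: semibreve tied to crotchet (semibreve + crotchet) = 20; semibreve = 16; dotted quaver rest = 3; crotchet = 4; dotted semibreve = 24; crotchet = 4; dotted crotchet = 6; dotted quaver = 3; quaver = 2; dotted semibreve = 24; quaver = 2.
Total: 20 + 16 + 3 + 4 + 24 + 4 + 6 + 3 + 2 + 24 + 2 = 108.
108 ÷ 24 = 4 complete bars with 12 left over.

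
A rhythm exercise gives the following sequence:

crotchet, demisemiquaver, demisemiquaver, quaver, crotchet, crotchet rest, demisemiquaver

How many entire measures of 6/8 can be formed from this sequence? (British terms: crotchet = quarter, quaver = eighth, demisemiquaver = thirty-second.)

One bar of 6/8 = 24 thirty-second notes.
Convert each value to thirty-second notes: crotchet = 8; demisemiquaver = 1; demisemiquaver = 1; quaver = 4; crotchet = 8; crotchet rest = 8; demisemiquaver = 1.
Adding: 8 + 1 + 1 + 4 + 8 + 8 + 1 = 31.
31 ÷ 24 = 1 complete bar with 7 left over.

1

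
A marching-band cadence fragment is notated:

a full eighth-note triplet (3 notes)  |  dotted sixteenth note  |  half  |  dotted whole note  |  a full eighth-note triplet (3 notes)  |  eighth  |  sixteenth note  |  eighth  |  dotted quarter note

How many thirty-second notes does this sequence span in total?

Working in thirty-second notes: a full eighth-note triplet (3 notes) (three triplet eighths span one quarter) = 8; dotted sixteenth note = 3; half = 16; dotted whole note = 48; a full eighth-note triplet (3 notes) (three triplet eighths span one quarter) = 8; eighth = 4; sixteenth note = 2; eighth = 4; dotted quarter note = 12.
Altogether 8 + 3 + 16 + 48 + 8 + 4 + 2 + 4 + 12 = 105 thirty-second notes.

105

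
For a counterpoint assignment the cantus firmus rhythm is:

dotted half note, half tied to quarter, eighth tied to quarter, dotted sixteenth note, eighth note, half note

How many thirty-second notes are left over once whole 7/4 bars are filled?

27

One bar of 7/4 = 56 thirty-second notes.
Convert each value to thirty-second notes: dotted half note = 24; half tied to quarter (half + quarter) = 24; eighth tied to quarter (eighth + quarter) = 12; dotted sixteenth note = 3; eighth note = 4; half note = 16.
Total: 24 + 24 + 12 + 3 + 4 + 16 = 83.
83 ÷ 56 = 1 complete bar with 27 thirty-second notes remaining.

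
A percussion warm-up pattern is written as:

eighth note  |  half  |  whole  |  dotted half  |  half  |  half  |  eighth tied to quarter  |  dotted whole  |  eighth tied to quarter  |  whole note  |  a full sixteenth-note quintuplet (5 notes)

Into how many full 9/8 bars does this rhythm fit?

6

One bar of 9/8 = 9 eighth notes.
Convert each value to eighth notes: eighth note = 1; half = 4; whole = 8; dotted half = 6; half = 4; half = 4; eighth tied to quarter (eighth + quarter) = 3; dotted whole = 12; eighth tied to quarter (eighth + quarter) = 3; whole note = 8; a full sixteenth-note quintuplet (5 notes) (five quintuplet sixteenths span one quarter) = 2.
Adding: 1 + 4 + 8 + 6 + 4 + 4 + 3 + 12 + 3 + 8 + 2 = 55.
55 ÷ 9 = 6 complete bars with 1 left over.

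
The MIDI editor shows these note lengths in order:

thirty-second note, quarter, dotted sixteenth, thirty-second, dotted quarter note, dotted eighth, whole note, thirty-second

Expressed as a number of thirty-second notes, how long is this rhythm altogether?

In thirty-second notes: thirty-second note = 1; quarter = 8; dotted sixteenth = 3; thirty-second = 1; dotted quarter note = 12; dotted eighth = 6; whole note = 32; thirty-second = 1.
Altogether 1 + 8 + 3 + 1 + 12 + 6 + 32 + 1 = 64 thirty-second notes.

64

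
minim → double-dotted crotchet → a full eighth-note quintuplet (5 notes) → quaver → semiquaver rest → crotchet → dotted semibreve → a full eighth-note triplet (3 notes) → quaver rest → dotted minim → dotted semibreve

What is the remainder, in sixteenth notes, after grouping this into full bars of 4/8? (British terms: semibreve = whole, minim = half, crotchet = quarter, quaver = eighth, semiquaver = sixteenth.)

0

One bar of 4/8 = 8 sixteenth notes.
In sixteenth notes: minim = 8; double-dotted crotchet = 7; a full eighth-note quintuplet (5 notes) (five quintuplet eighths span one half) = 8; quaver = 2; semiquaver rest = 1; crotchet = 4; dotted semibreve = 24; a full eighth-note triplet (3 notes) (three triplet eighths span one quarter) = 4; quaver rest = 2; dotted minim = 12; dotted semibreve = 24.
Sum: 8 + 7 + 8 + 2 + 1 + 4 + 24 + 4 + 2 + 12 + 24 = 96.
96 ÷ 8 = 12 complete bars with 0 sixteenth notes remaining.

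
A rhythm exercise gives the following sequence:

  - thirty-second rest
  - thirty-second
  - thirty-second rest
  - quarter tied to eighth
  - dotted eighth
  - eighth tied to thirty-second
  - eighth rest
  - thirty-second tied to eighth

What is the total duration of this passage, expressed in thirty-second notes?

Working in thirty-second notes: thirty-second rest = 1; thirty-second = 1; thirty-second rest = 1; quarter tied to eighth (quarter + eighth) = 12; dotted eighth = 6; eighth tied to thirty-second (eighth + thirty-second) = 5; eighth rest = 4; thirty-second tied to eighth (thirty-second + eighth) = 5.
Total: 1 + 1 + 1 + 12 + 6 + 5 + 4 + 5 = 35 thirty-second notes.

35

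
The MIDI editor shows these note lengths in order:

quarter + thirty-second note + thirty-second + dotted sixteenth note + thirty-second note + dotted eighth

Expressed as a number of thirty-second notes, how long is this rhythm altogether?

Each duration in thirty-second notes: quarter = 8; thirty-second note = 1; thirty-second = 1; dotted sixteenth note = 3; thirty-second note = 1; dotted eighth = 6.
Altogether 8 + 1 + 1 + 3 + 1 + 6 = 20 thirty-second notes.

20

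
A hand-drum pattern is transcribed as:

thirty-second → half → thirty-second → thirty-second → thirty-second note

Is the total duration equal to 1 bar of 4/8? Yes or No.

No

One bar of 4/8 = 16 thirty-second notes.
Working in thirty-second notes: thirty-second = 1; half = 16; thirty-second = 1; thirty-second = 1; thirty-second note = 1.
Sum: 1 + 16 + 1 + 1 + 1 = 20.
20 exceeds 16, so the answer is No.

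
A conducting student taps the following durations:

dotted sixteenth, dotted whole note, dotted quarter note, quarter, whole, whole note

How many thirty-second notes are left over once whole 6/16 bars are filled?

3

One bar of 6/16 = 12 thirty-second notes.
Convert each value to thirty-second notes: dotted sixteenth = 3; dotted whole note = 48; dotted quarter note = 12; quarter = 8; whole = 32; whole note = 32.
Altogether 3 + 48 + 12 + 8 + 32 + 32 = 135.
135 ÷ 12 = 11 complete bars with 3 thirty-second notes remaining.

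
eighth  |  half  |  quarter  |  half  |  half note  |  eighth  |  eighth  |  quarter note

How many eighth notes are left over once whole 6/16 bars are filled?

One bar of 6/16 = 3 eighth notes.
Convert each value to eighth notes: eighth = 1; half = 4; quarter = 2; half = 4; half note = 4; eighth = 1; eighth = 1; quarter note = 2.
Altogether 1 + 4 + 2 + 4 + 4 + 1 + 1 + 2 = 19.
19 ÷ 3 = 6 complete bars with 1 eighth note remaining.

1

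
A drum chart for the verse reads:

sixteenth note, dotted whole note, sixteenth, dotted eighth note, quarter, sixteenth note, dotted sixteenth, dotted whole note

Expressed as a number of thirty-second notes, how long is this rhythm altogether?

Each duration in thirty-second notes: sixteenth note = 2; dotted whole note = 48; sixteenth = 2; dotted eighth note = 6; quarter = 8; sixteenth note = 2; dotted sixteenth = 3; dotted whole note = 48.
Altogether 2 + 48 + 2 + 6 + 8 + 2 + 3 + 48 = 119 thirty-second notes.

119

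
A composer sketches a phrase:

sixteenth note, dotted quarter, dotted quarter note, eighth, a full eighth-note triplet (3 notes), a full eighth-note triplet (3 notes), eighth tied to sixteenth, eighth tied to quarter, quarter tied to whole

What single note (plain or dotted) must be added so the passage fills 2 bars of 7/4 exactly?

quarter note

2 bars of 7/4 = 56 sixteenth notes.
Express everything in sixteenth notes: sixteenth note = 1; dotted quarter = 6; dotted quarter note = 6; eighth = 2; a full eighth-note triplet (3 notes) (three triplet eighths span one quarter) = 4; a full eighth-note triplet (3 notes) (three triplet eighths span one quarter) = 4; eighth tied to sixteenth (eighth + sixteenth) = 3; eighth tied to quarter (eighth + quarter) = 6; quarter tied to whole (quarter + whole) = 20.
Altogether 1 + 6 + 6 + 2 + 4 + 4 + 3 + 6 + 20 = 52.
Remaining: 56 − 52 = 4 sixteenth notes, which is a quarter note.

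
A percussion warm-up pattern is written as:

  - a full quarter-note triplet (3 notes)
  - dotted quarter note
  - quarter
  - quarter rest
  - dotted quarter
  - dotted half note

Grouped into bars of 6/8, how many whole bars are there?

3

One bar of 6/8 = 6 eighth notes.
Convert each value to eighth notes: a full quarter-note triplet (3 notes) (three triplet quarters span one half) = 4; dotted quarter note = 3; quarter = 2; quarter rest = 2; dotted quarter = 3; dotted half note = 6.
Altogether 4 + 3 + 2 + 2 + 3 + 6 = 20.
20 ÷ 6 = 3 complete bars with 2 left over.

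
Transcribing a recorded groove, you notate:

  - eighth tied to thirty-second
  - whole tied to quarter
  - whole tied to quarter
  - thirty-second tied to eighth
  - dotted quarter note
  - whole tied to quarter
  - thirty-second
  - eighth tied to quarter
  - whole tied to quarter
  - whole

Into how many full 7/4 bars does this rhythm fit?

One bar of 7/4 = 56 thirty-second notes.
Working in thirty-second notes: eighth tied to thirty-second (eighth + thirty-second) = 5; whole tied to quarter (whole + quarter) = 40; whole tied to quarter (whole + quarter) = 40; thirty-second tied to eighth (thirty-second + eighth) = 5; dotted quarter note = 12; whole tied to quarter (whole + quarter) = 40; thirty-second = 1; eighth tied to quarter (eighth + quarter) = 12; whole tied to quarter (whole + quarter) = 40; whole = 32.
Altogether 5 + 40 + 40 + 5 + 12 + 40 + 1 + 12 + 40 + 32 = 227.
227 ÷ 56 = 4 complete bars with 3 left over.

4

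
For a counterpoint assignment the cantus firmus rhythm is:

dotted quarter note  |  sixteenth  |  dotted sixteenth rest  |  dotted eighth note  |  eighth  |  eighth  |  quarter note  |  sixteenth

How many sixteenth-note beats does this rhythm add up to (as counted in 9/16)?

One sixteenth-note beat = 2 thirty-second notes.
Working in thirty-second notes: dotted quarter note = 12; sixteenth = 2; dotted sixteenth rest = 3; dotted eighth note = 6; eighth = 4; eighth = 4; quarter note = 8; sixteenth = 2.
Adding: 12 + 2 + 3 + 6 + 4 + 4 + 8 + 2 = 41.
41 ÷ 2 = 20.5 beats.

20.5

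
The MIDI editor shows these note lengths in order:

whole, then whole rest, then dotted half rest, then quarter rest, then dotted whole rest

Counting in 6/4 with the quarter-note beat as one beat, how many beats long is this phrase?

One quarter-note beat = 2 eighth notes.
In eighth notes: whole = 8; whole rest = 8; dotted half rest = 6; quarter rest = 2; dotted whole rest = 12.
Adding: 8 + 8 + 6 + 2 + 12 = 36.
36 ÷ 2 = 18 beats.

18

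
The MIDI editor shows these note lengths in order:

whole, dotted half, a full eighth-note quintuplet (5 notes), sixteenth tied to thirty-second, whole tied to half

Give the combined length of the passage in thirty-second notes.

123

Convert each value to thirty-second notes: whole = 32; dotted half = 24; a full eighth-note quintuplet (5 notes) (five quintuplet eighths span one half) = 16; sixteenth tied to thirty-second (sixteenth + thirty-second) = 3; whole tied to half (whole + half) = 48.
Sum: 32 + 24 + 16 + 3 + 48 = 123 thirty-second notes.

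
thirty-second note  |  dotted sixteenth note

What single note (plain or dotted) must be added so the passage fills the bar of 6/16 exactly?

The bar of 6/16 = 12 thirty-second notes.
Express everything in thirty-second notes: thirty-second note = 1; dotted sixteenth note = 3.
Sum: 1 + 3 = 4.
Remaining: 12 − 4 = 8 thirty-second notes, which is a quarter note.

quarter note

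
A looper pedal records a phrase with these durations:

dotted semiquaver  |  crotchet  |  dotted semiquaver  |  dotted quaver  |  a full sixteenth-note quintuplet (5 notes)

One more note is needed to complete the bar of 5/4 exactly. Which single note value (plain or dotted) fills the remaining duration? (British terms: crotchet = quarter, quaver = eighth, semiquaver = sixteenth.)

dotted quarter note

The bar of 5/4 = 40 thirty-second notes.
Each duration in thirty-second notes: dotted semiquaver = 3; crotchet = 8; dotted semiquaver = 3; dotted quaver = 6; a full sixteenth-note quintuplet (5 notes) (five quintuplet sixteenths span one quarter) = 8.
Total: 3 + 8 + 3 + 6 + 8 = 28.
Remaining: 40 − 28 = 12 thirty-second notes, which is a dotted quarter note.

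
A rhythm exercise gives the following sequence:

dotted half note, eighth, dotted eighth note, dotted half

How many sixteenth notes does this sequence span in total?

Convert each value to sixteenth notes: dotted half note = 12; eighth = 2; dotted eighth note = 3; dotted half = 12.
Adding: 12 + 2 + 3 + 12 = 29 sixteenth notes.

29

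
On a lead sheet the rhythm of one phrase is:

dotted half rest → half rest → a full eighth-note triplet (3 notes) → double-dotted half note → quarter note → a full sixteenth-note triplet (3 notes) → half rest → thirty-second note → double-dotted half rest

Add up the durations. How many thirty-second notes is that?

133

Convert each value to thirty-second notes: dotted half rest = 24; half rest = 16; a full eighth-note triplet (3 notes) (three triplet eighths span one quarter) = 8; double-dotted half note = 28; quarter note = 8; a full sixteenth-note triplet (3 notes) (three triplet sixteenths span one eighth) = 4; half rest = 16; thirty-second note = 1; double-dotted half rest = 28.
Adding: 24 + 16 + 8 + 28 + 8 + 4 + 16 + 1 + 28 = 133 thirty-second notes.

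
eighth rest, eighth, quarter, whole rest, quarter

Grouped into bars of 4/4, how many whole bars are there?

One bar of 4/4 = 8 eighth notes.
Convert each value to eighth notes: eighth rest = 1; eighth = 1; quarter = 2; whole rest = 8; quarter = 2.
Altogether 1 + 1 + 2 + 8 + 2 = 14.
14 ÷ 8 = 1 complete bar with 6 left over.

1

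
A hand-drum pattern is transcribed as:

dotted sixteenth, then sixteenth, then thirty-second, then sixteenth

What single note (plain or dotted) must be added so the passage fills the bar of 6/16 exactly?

eighth note

The bar of 6/16 = 12 thirty-second notes.
Convert each value to thirty-second notes: dotted sixteenth = 3; sixteenth = 2; thirty-second = 1; sixteenth = 2.
Sum: 3 + 2 + 1 + 2 = 8.
Remaining: 12 − 8 = 4 thirty-second notes, which is a eighth note.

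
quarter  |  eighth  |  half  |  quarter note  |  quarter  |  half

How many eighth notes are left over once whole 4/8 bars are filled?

3

One bar of 4/8 = 4 eighth notes.
Convert each value to eighth notes: quarter = 2; eighth = 1; half = 4; quarter note = 2; quarter = 2; half = 4.
Sum: 2 + 1 + 4 + 2 + 2 + 4 = 15.
15 ÷ 4 = 3 complete bars with 3 eighth notes remaining.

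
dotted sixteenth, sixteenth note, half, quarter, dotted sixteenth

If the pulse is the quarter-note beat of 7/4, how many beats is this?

One quarter-note beat = 8 thirty-second notes.
Express everything in thirty-second notes: dotted sixteenth = 3; sixteenth note = 2; half = 16; quarter = 8; dotted sixteenth = 3.
Altogether 3 + 2 + 16 + 8 + 3 = 32.
32 ÷ 8 = 4 beats.

4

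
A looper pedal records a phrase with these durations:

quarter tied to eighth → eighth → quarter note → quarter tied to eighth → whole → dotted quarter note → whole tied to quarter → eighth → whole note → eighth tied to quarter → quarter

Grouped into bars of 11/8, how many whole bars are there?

One bar of 11/8 = 11 eighth notes.
Each duration in eighth notes: quarter tied to eighth (quarter + eighth) = 3; eighth = 1; quarter note = 2; quarter tied to eighth (quarter + eighth) = 3; whole = 8; dotted quarter note = 3; whole tied to quarter (whole + quarter) = 10; eighth = 1; whole note = 8; eighth tied to quarter (eighth + quarter) = 3; quarter = 2.
Adding: 3 + 1 + 2 + 3 + 8 + 3 + 10 + 1 + 8 + 3 + 2 = 44.
44 ÷ 11 = 4 complete bars with 0 left over.

4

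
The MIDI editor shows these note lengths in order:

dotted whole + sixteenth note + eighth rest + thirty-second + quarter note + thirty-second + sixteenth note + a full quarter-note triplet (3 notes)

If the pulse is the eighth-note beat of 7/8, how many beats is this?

20.5

One eighth-note beat = 4 thirty-second notes.
Each duration in thirty-second notes: dotted whole = 48; sixteenth note = 2; eighth rest = 4; thirty-second = 1; quarter note = 8; thirty-second = 1; sixteenth note = 2; a full quarter-note triplet (3 notes) (three triplet quarters span one half) = 16.
Altogether 48 + 2 + 4 + 1 + 8 + 1 + 2 + 16 = 82.
82 ÷ 4 = 20.5 beats.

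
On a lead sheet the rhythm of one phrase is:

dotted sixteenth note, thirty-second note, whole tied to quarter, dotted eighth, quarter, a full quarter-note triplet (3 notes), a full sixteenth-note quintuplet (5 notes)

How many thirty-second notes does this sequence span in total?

82

Express everything in thirty-second notes: dotted sixteenth note = 3; thirty-second note = 1; whole tied to quarter (whole + quarter) = 40; dotted eighth = 6; quarter = 8; a full quarter-note triplet (3 notes) (three triplet quarters span one half) = 16; a full sixteenth-note quintuplet (5 notes) (five quintuplet sixteenths span one quarter) = 8.
Sum: 3 + 1 + 40 + 6 + 8 + 16 + 8 = 82 thirty-second notes.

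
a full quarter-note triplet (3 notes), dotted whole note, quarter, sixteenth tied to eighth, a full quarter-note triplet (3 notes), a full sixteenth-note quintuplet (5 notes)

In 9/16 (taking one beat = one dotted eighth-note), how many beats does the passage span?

One dotted eighth-note beat = 3 sixteenth notes.
In sixteenth notes: a full quarter-note triplet (3 notes) (three triplet quarters span one half) = 8; dotted whole note = 24; quarter = 4; sixteenth tied to eighth (sixteenth + eighth) = 3; a full quarter-note triplet (3 notes) (three triplet quarters span one half) = 8; a full sixteenth-note quintuplet (5 notes) (five quintuplet sixteenths span one quarter) = 4.
Adding: 8 + 24 + 4 + 3 + 8 + 4 = 51.
51 ÷ 3 = 17 beats.

17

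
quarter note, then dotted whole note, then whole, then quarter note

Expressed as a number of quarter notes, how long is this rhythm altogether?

Each duration in quarter notes: quarter note = 1; dotted whole note = 6; whole = 4; quarter note = 1.
Sum: 1 + 6 + 4 + 1 = 12 quarter notes.

12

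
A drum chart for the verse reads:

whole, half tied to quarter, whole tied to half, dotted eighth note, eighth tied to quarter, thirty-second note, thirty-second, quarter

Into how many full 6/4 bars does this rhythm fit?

2

One bar of 6/4 = 48 thirty-second notes.
Express everything in thirty-second notes: whole = 32; half tied to quarter (half + quarter) = 24; whole tied to half (whole + half) = 48; dotted eighth note = 6; eighth tied to quarter (eighth + quarter) = 12; thirty-second note = 1; thirty-second = 1; quarter = 8.
Adding: 32 + 24 + 48 + 6 + 12 + 1 + 1 + 8 = 132.
132 ÷ 48 = 2 complete bars with 36 left over.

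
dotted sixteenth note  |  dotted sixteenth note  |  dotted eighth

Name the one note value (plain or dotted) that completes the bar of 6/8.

The bar of 6/8 = 24 thirty-second notes.
Each duration in thirty-second notes: dotted sixteenth note = 3; dotted sixteenth note = 3; dotted eighth = 6.
Adding: 3 + 3 + 6 = 12.
Remaining: 24 − 12 = 12 thirty-second notes, which is a dotted quarter note.

dotted quarter note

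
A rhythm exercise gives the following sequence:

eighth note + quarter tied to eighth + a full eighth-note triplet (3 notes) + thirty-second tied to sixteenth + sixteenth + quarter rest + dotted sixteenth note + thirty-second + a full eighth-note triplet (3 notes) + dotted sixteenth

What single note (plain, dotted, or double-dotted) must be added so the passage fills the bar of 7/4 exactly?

eighth note

The bar of 7/4 = 56 thirty-second notes.
Express everything in thirty-second notes: eighth note = 4; quarter tied to eighth (quarter + eighth) = 12; a full eighth-note triplet (3 notes) (three triplet eighths span one quarter) = 8; thirty-second tied to sixteenth (thirty-second + sixteenth) = 3; sixteenth = 2; quarter rest = 8; dotted sixteenth note = 3; thirty-second = 1; a full eighth-note triplet (3 notes) (three triplet eighths span one quarter) = 8; dotted sixteenth = 3.
Sum: 4 + 12 + 8 + 3 + 2 + 8 + 3 + 1 + 8 + 3 = 52.
Remaining: 56 − 52 = 4 thirty-second notes, which is a eighth note.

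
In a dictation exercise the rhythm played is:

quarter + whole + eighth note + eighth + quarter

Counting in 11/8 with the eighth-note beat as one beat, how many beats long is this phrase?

One eighth-note beat = 2 sixteenth notes.
Each duration in sixteenth notes: quarter = 4; whole = 16; eighth note = 2; eighth = 2; quarter = 4.
Total: 4 + 16 + 2 + 2 + 4 = 28.
28 ÷ 2 = 14 beats.

14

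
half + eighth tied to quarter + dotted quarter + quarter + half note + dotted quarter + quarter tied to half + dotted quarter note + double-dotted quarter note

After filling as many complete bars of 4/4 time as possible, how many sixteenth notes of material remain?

15

One bar of 4/4 = 16 sixteenth notes.
Each duration in sixteenth notes: half = 8; eighth tied to quarter (eighth + quarter) = 6; dotted quarter = 6; quarter = 4; half note = 8; dotted quarter = 6; quarter tied to half (quarter + half) = 12; dotted quarter note = 6; double-dotted quarter note = 7.
Altogether 8 + 6 + 6 + 4 + 8 + 6 + 12 + 6 + 7 = 63.
63 ÷ 16 = 3 complete bars with 15 sixteenth notes remaining.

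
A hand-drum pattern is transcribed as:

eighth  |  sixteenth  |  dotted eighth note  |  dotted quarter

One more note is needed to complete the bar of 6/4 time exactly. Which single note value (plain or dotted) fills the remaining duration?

The bar of 6/4 = 24 sixteenth notes.
In sixteenth notes: eighth = 2; sixteenth = 1; dotted eighth note = 3; dotted quarter = 6.
Total: 2 + 1 + 3 + 6 = 12.
Remaining: 24 − 12 = 12 sixteenth notes, which is a dotted half note.

dotted half note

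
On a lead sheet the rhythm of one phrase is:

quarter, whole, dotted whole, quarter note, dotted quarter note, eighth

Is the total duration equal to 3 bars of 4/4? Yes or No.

One bar of 4/4 = 8 eighth notes, so 3 bars = 24.
Each duration in eighth notes: quarter = 2; whole = 8; dotted whole = 12; quarter note = 2; dotted quarter note = 3; eighth = 1.
Adding: 2 + 8 + 12 + 2 + 3 + 1 = 28.
28 exceeds 24, so the answer is No.

No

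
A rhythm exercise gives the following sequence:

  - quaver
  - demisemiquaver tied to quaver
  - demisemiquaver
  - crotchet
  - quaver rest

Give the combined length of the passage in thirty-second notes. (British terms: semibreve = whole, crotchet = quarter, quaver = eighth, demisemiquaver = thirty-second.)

22

In thirty-second notes: quaver = 4; demisemiquaver tied to quaver (demisemiquaver + quaver) = 5; demisemiquaver = 1; crotchet = 8; quaver rest = 4.
Total: 4 + 5 + 1 + 8 + 4 = 22 thirty-second notes.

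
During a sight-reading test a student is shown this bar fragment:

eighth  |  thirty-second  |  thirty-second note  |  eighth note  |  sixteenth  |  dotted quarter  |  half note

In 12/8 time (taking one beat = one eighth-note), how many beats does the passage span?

One eighth-note beat = 4 thirty-second notes.
Each duration in thirty-second notes: eighth = 4; thirty-second = 1; thirty-second note = 1; eighth note = 4; sixteenth = 2; dotted quarter = 12; half note = 16.
Adding: 4 + 1 + 1 + 4 + 2 + 12 + 16 = 40.
40 ÷ 4 = 10 beats.

10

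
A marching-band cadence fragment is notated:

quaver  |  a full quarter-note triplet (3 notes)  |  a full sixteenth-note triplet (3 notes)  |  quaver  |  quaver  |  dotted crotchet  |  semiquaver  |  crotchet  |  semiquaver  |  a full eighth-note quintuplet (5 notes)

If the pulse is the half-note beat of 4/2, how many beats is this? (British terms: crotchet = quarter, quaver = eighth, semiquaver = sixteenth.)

One half-note beat = 8 sixteenth notes.
Express everything in sixteenth notes: quaver = 2; a full quarter-note triplet (3 notes) (three triplet quarters span one half) = 8; a full sixteenth-note triplet (3 notes) (three triplet sixteenths span one eighth) = 2; quaver = 2; quaver = 2; dotted crotchet = 6; semiquaver = 1; crotchet = 4; semiquaver = 1; a full eighth-note quintuplet (5 notes) (five quintuplet eighths span one half) = 8.
Altogether 2 + 8 + 2 + 2 + 2 + 6 + 1 + 4 + 1 + 8 = 36.
36 ÷ 8 = 4.5 beats.

4.5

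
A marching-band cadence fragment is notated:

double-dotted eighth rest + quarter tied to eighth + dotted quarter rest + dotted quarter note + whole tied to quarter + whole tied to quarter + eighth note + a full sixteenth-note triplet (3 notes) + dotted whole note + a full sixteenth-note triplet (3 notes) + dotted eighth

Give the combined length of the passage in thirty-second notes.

189

Working in thirty-second notes: double-dotted eighth rest = 7; quarter tied to eighth (quarter + eighth) = 12; dotted quarter rest = 12; dotted quarter note = 12; whole tied to quarter (whole + quarter) = 40; whole tied to quarter (whole + quarter) = 40; eighth note = 4; a full sixteenth-note triplet (3 notes) (three triplet sixteenths span one eighth) = 4; dotted whole note = 48; a full sixteenth-note triplet (3 notes) (three triplet sixteenths span one eighth) = 4; dotted eighth = 6.
Total: 7 + 12 + 12 + 12 + 40 + 40 + 4 + 4 + 48 + 4 + 6 = 189 thirty-second notes.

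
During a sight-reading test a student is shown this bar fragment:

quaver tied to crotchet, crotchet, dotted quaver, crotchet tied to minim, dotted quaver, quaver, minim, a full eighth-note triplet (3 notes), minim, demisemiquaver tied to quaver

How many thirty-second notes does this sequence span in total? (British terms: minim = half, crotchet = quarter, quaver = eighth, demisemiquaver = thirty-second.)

Express everything in thirty-second notes: quaver tied to crotchet (quaver + crotchet) = 12; crotchet = 8; dotted quaver = 6; crotchet tied to minim (crotchet + minim) = 24; dotted quaver = 6; quaver = 4; minim = 16; a full eighth-note triplet (3 notes) (three triplet eighths span one quarter) = 8; minim = 16; demisemiquaver tied to quaver (demisemiquaver + quaver) = 5.
Total: 12 + 8 + 6 + 24 + 6 + 4 + 16 + 8 + 16 + 5 = 105 thirty-second notes.

105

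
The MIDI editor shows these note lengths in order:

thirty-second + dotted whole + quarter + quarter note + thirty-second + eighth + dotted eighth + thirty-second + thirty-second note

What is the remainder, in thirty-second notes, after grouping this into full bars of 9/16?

One bar of 9/16 = 18 thirty-second notes.
In thirty-second notes: thirty-second = 1; dotted whole = 48; quarter = 8; quarter note = 8; thirty-second = 1; eighth = 4; dotted eighth = 6; thirty-second = 1; thirty-second note = 1.
Total: 1 + 48 + 8 + 8 + 1 + 4 + 6 + 1 + 1 = 78.
78 ÷ 18 = 4 complete bars with 6 thirty-second notes remaining.

6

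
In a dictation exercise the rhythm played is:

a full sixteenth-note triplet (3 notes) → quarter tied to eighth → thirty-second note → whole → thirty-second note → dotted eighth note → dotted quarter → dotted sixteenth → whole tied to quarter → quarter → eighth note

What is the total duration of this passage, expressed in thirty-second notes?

Express everything in thirty-second notes: a full sixteenth-note triplet (3 notes) (three triplet sixteenths span one eighth) = 4; quarter tied to eighth (quarter + eighth) = 12; thirty-second note = 1; whole = 32; thirty-second note = 1; dotted eighth note = 6; dotted quarter = 12; dotted sixteenth = 3; whole tied to quarter (whole + quarter) = 40; quarter = 8; eighth note = 4.
Total: 4 + 12 + 1 + 32 + 1 + 6 + 12 + 3 + 40 + 8 + 4 = 123 thirty-second notes.

123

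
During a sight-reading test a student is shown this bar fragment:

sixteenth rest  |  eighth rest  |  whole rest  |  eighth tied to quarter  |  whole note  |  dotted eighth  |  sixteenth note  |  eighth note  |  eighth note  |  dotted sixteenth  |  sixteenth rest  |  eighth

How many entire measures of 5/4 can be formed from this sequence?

2

One bar of 5/4 = 40 thirty-second notes.
Express everything in thirty-second notes: sixteenth rest = 2; eighth rest = 4; whole rest = 32; eighth tied to quarter (eighth + quarter) = 12; whole note = 32; dotted eighth = 6; sixteenth note = 2; eighth note = 4; eighth note = 4; dotted sixteenth = 3; sixteenth rest = 2; eighth = 4.
Sum: 2 + 4 + 32 + 12 + 32 + 6 + 2 + 4 + 4 + 3 + 2 + 4 = 107.
107 ÷ 40 = 2 complete bars with 27 left over.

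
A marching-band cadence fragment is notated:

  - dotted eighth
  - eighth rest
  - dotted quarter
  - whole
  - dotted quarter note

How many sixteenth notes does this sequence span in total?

Working in sixteenth notes: dotted eighth = 3; eighth rest = 2; dotted quarter = 6; whole = 16; dotted quarter note = 6.
Total: 3 + 2 + 6 + 16 + 6 = 33 sixteenth notes.

33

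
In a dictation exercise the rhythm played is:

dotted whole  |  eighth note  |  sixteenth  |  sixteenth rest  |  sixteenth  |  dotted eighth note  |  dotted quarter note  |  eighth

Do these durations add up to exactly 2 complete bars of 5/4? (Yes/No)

One bar of 5/4 = 20 sixteenth notes, so 2 bars = 40.
Working in sixteenth notes: dotted whole = 24; eighth note = 2; sixteenth = 1; sixteenth rest = 1; sixteenth = 1; dotted eighth note = 3; dotted quarter note = 6; eighth = 2.
Adding: 24 + 2 + 1 + 1 + 1 + 3 + 6 + 2 = 40.
40 equals 40, so the answer is Yes.

Yes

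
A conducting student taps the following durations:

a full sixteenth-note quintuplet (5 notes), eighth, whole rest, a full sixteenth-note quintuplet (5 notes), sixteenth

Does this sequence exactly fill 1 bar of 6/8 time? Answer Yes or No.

No

One bar of 6/8 = 12 sixteenth notes.
Convert each value to sixteenth notes: a full sixteenth-note quintuplet (5 notes) (five quintuplet sixteenths span one quarter) = 4; eighth = 2; whole rest = 16; a full sixteenth-note quintuplet (5 notes) (five quintuplet sixteenths span one quarter) = 4; sixteenth = 1.
Altogether 4 + 2 + 16 + 4 + 1 = 27.
27 exceeds 12, so the answer is No.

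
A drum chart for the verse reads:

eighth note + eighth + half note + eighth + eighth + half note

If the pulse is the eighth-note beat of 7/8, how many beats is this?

One eighth-note beat = 2 sixteenth notes.
Convert each value to sixteenth notes: eighth note = 2; eighth = 2; half note = 8; eighth = 2; eighth = 2; half note = 8.
Sum: 2 + 2 + 8 + 2 + 2 + 8 = 24.
24 ÷ 2 = 12 beats.

12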